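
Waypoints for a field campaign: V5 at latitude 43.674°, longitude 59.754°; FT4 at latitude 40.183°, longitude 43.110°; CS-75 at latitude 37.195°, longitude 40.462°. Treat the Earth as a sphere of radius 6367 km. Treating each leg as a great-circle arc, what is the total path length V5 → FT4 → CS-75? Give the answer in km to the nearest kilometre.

1831 km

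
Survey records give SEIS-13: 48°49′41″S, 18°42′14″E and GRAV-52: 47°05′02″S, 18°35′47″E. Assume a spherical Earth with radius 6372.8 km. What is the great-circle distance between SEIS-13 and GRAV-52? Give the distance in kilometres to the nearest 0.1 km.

SEIS-13: φ = -48.82806°, λ = +18.70389°
GRAV-52: φ = -47.08389°, λ = +18.59639°
Δφ = 1.7442°,  Δλ = -0.1075°
a = sin²(Δφ/2) + cos φ₁ cos φ₂ sin²(Δλ/2) = 0.000232
c = 2·arcsin(√a) = 0.030467 rad = 1.7457°
d = R·c = 6372.8 × 0.030467 = 194.2 km

194.2 km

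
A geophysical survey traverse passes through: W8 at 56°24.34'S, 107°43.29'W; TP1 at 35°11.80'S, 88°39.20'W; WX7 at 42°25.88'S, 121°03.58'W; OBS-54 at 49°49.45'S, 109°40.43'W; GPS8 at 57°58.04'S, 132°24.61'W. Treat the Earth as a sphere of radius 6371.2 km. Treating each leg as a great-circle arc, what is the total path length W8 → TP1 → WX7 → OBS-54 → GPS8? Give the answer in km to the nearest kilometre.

W8: φ = -56.40567°, λ = -107.72150°
TP1: φ = -35.19667°, λ = -88.65333°
WX7: φ = -42.43133°, λ = -121.05967°
OBS-54: φ = -49.82417°, λ = -109.67383°
GPS8: φ = -57.96733°, λ = -132.41017°
W8→TP1: c = 0.433604 rad, d = 2762.57 km
TP1→WX7: c = 0.455344 rad, d = 2901.09 km
WX7→OBS-54: c = 0.188340 rad, d = 1199.95 km
OBS-54→GPS8: c = 0.271658 rad, d = 1730.79 km
Total = 2762.57 + 2901.09 + 1199.95 + 1730.79 = 8594.41 km

8594 km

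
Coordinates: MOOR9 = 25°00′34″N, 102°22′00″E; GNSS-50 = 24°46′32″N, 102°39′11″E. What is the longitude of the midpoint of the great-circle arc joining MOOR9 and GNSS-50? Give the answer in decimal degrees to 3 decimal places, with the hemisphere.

102.510°E

MOOR9: φ = +25.00944°, λ = +102.36667°
GNSS-50: φ = +24.77556°, λ = +102.65306°
Bx = cos φ₂ cos Δλ = 0.907945,  By = cos φ₂ sin Δλ = 0.004538
φₘ = atan2(sin φ₁ + sin φ₂, √((cos φ₁ + Bx)² + By²)) = 24.89257°
λₘ = λ₁ + atan2(By, cos φ₁ + Bx) = 102.51000°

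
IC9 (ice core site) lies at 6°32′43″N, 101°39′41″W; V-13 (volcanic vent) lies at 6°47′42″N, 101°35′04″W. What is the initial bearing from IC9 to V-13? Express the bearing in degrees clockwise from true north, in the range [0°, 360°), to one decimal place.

IC9: φ = +6.54528°, λ = -101.66139°
V-13: φ = +6.79500°, λ = -101.58444°
Δλ = 0.0769°
y = sin Δλ · cos φ₂ = 0.001334
x = cos φ₁ sin φ₂ − sin φ₁ cos φ₂ cos Δλ = 0.004359
θ = atan2(y, x) = 17.0115° → 17.0115° (mod 360°)

17.0°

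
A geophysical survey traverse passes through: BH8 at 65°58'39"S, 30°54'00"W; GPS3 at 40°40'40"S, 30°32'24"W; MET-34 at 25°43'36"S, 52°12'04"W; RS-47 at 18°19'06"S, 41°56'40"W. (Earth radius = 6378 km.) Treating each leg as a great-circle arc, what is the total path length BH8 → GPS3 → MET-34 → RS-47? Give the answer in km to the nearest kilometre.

6760 km

BH8: φ = -65.97750°, λ = -30.90000°
GPS3: φ = -40.67778°, λ = -30.54000°
MET-34: φ = -25.72667°, λ = -52.20111°
RS-47: φ = -18.31833°, λ = -41.94444°
BH8→GPS3: c = 0.441578 rad, d = 2816.38 km
GPS3→MET-34: c = 0.408040 rad, d = 2602.48 km
MET-34→RS-47: c = 0.210216 rad, d = 1340.76 km
Total = 2816.38 + 2602.48 + 1340.76 = 6759.62 km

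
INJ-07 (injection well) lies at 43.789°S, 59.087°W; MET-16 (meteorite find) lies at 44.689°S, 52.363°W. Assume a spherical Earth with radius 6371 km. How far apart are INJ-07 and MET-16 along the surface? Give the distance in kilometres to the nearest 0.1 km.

544.8 km

Δφ = -0.9000°,  Δλ = 6.7240°
a = sin²(Δφ/2) + cos φ₁ cos φ₂ sin²(Δλ/2) = 0.001827
c = 2·arcsin(√a) = 0.085506 rad = 4.8992°
d = R·c = 6371 × 0.085506 = 544.8 km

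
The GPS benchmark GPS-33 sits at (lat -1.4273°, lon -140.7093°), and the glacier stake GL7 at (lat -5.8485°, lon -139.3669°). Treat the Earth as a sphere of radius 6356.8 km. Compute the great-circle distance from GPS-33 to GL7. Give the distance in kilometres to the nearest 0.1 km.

512.5 km

Δφ = -4.4212°,  Δλ = 1.3424°
a = sin²(Δφ/2) + cos φ₁ cos φ₂ sin²(Δλ/2) = 0.001624
c = 2·arcsin(√a) = 0.080628 rad = 4.6196°
d = R·c = 6356.8 × 0.080628 = 512.5 km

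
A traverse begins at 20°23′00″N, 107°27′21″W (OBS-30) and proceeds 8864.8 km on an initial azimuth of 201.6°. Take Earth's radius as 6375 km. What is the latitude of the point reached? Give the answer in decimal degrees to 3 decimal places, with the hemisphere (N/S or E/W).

OBS-30: φ = +20.38333°, λ = -107.45583°
δ = d/R = 8864.8/6375 = 1.390557 rad
φ₂ = arcsin(sin φ₁ cos δ + cos φ₁ sin δ cos θ)
   = arcsin(0.34830·0.17927 + 0.93738·0.98380·-0.92978) = -52.65530°
λ₂ = λ₁ + atan2(sin θ sin δ cos φ₁, cos δ − sin φ₁ sin φ₂) = -144.11303°

52.655°S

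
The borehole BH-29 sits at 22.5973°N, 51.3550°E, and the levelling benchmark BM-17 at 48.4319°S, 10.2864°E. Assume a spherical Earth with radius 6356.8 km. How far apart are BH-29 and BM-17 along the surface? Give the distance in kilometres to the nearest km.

Δφ = -71.0292°,  Δλ = -41.0686°
a = sin²(Δφ/2) + cos φ₁ cos φ₂ sin²(Δλ/2) = 0.412827
c = 2·arcsin(√a) = 1.395554 rad = 79.9593°
d = R·c = 6356.8 × 1.395554 = 8871.3 km

8871 km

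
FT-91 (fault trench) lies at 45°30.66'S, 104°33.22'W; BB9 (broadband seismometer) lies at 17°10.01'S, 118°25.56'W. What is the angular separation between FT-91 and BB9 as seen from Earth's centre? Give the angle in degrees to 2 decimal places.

30.62°

FT-91: φ = -45.51100°, λ = -104.55367°
BB9: φ = -17.16683°, λ = -118.42600°
Δφ = 28.3442°,  Δλ = -13.8723°
a = sin²(Δφ/2) + cos φ₁ cos φ₂ sin²(Δλ/2) = 0.069709
c = 2·arcsin(√a) = 0.534384 rad = 30.6180°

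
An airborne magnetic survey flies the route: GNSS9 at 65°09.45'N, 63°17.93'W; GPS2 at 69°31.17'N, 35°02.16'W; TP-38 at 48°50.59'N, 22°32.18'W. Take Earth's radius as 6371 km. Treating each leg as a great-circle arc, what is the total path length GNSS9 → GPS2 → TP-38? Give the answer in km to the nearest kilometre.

GNSS9: φ = +65.15750°, λ = -63.29883°
GPS2: φ = +69.51950°, λ = -35.03600°
TP-38: φ = +48.84317°, λ = -22.53633°
GNSS9→GPS2: c = 0.202439 rad, d = 1289.74 km
GPS2→TP-38: c = 0.376024 rad, d = 2395.65 km
Total = 1289.74 + 2395.65 = 3685.39 km

3685 km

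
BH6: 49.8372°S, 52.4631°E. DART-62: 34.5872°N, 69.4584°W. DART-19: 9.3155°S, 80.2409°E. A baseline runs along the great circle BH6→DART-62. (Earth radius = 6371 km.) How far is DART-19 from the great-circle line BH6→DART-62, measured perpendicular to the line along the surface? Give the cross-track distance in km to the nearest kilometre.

δ₁₃ = central angle BH6→DART-19 = 0.813697 rad  (haversine)
θ₁₃ = bearing BH6→DART-19 = 39.253°,  θ₁₂ = bearing BH6→DART-62 = 272.741°
dₓₜ = R·arcsin(sin δ₁₃ · sin(θ₁₃ − θ₁₂)) = 6371·arcsin(0.72683·sin(-233.488°)) = 3974.655 km
|dₓₜ| = 3974.655 km

3975 km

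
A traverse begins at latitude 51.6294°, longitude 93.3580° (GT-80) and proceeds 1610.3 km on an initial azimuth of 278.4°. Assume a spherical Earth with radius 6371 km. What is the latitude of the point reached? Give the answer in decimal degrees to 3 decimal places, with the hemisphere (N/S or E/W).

51.424°N

δ = d/R = 1610.3/6371 = 0.252755 rad
φ₂ = arcsin(sin φ₁ cos δ + cos φ₁ sin δ cos θ)
   = arcsin(0.78401·0.96823 + 0.62075·0.25007·0.14608) = 51.42370°
λ₂ = λ₁ + atan2(sin θ sin δ cos φ₁, cos δ − sin φ₁ sin φ₂) = 69.98350°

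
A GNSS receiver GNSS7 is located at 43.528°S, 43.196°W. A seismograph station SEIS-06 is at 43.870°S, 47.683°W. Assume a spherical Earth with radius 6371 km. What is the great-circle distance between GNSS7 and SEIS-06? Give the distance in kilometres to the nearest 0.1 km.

362.7 km

Δφ = -0.3420°,  Δλ = -4.4870°
a = sin²(Δφ/2) + cos φ₁ cos φ₂ sin²(Δλ/2) = 0.000810
c = 2·arcsin(√a) = 0.056925 rad = 3.2616°
d = R·c = 6371 × 0.056925 = 362.7 km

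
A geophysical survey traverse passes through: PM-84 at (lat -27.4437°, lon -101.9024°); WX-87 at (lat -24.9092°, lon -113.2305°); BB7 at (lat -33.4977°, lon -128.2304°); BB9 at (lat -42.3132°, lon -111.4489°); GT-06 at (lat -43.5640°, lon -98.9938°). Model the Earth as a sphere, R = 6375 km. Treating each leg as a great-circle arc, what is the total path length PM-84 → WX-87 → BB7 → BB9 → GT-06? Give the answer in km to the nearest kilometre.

PM-84→WX-87: c = 0.182787 rad, d = 1165.27 km
WX-87→BB7: c = 0.272819 rad, d = 1739.22 km
BB7→BB9: c = 0.276835 rad, d = 1764.82 km
BB9→GT-06: c = 0.160477 rad, d = 1023.04 km
Total = 1165.27 + 1739.22 + 1764.82 + 1023.04 = 5692.35 km

5692 km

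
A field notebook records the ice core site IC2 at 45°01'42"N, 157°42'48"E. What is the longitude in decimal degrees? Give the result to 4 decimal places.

157° + 42′/60 + 48″/3600 = 157 + 0.70000 + 0.01333 = 157.7133°

157.7133°E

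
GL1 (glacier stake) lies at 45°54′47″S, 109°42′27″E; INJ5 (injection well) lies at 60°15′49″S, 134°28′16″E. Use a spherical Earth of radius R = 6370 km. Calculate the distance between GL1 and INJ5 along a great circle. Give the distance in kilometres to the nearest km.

2272 km

GL1: φ = -45.91306°, λ = +109.70750°
INJ5: φ = -60.26361°, λ = +134.47111°
Δφ = -14.3506°,  Δλ = 24.7636°
a = sin²(Δφ/2) + cos φ₁ cos φ₂ sin²(Δλ/2) = 0.031468
c = 2·arcsin(√a) = 0.356674 rad = 20.4359°
d = R·c = 6370 × 0.356674 = 2272.0 km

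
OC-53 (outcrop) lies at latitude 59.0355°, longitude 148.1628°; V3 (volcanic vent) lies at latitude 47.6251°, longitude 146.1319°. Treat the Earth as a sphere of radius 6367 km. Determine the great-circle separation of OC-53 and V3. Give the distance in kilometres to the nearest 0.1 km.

1275.0 km

Δφ = -11.4104°,  Δλ = -2.0309°
a = sin²(Δφ/2) + cos φ₁ cos φ₂ sin²(Δλ/2) = 0.009991
c = 2·arcsin(√a) = 0.200247 rad = 11.4733°
d = R·c = 6367 × 0.200247 = 1275.0 km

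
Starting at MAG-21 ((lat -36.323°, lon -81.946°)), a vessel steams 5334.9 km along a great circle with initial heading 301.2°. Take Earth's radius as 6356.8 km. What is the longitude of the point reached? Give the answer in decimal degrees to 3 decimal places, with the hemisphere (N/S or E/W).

121.650°W

δ = d/R = 5334.9/6356.8 = 0.839243 rad
φ₂ = arcsin(sin φ₁ cos δ + cos φ₁ sin δ cos θ)
   = arcsin(-0.59234·0.66803 + 0.80569·0.74414·0.51803) = -4.88270°
λ₂ = λ₁ + atan2(sin θ sin δ cos φ₁, cos δ − sin φ₁ sin φ₂) = -121.65041°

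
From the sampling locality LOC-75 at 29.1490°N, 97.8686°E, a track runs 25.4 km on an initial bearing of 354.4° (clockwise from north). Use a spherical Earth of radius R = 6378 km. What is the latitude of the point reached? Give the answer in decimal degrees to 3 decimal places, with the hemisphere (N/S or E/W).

δ = d/R = 25.4/6378 = 0.003982 rad
φ₂ = arcsin(sin φ₁ cos δ + cos φ₁ sin δ cos θ)
   = arcsin(0.48708·0.99999 + 0.87336·0.00398·0.99523) = 29.37609°
λ₂ = λ₁ + atan2(sin θ sin δ cos φ₁, cos δ − sin φ₁ sin φ₂) = 97.84305°

29.376°N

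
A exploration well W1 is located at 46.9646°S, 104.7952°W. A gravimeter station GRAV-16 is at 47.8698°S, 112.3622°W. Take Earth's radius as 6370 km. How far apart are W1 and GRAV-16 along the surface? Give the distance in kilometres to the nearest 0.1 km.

Δφ = -0.9052°,  Δλ = -7.5670°
a = sin²(Δφ/2) + cos φ₁ cos φ₂ sin²(Δλ/2) = 0.002056
c = 2·arcsin(√a) = 0.090712 rad = 5.1974°
d = R·c = 6370 × 0.090712 = 577.8 km

577.8 km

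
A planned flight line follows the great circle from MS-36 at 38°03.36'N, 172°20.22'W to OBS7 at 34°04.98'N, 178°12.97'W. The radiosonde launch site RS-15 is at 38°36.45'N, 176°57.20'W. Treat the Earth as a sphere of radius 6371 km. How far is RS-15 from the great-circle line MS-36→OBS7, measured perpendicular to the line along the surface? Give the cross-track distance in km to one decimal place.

MS-36: φ = +38.05600°, λ = -172.33700°
OBS7: φ = +34.08300°, λ = -178.21617°
RS-15: φ = +38.60750°, λ = -176.95333°
δ₁₃ = central angle MS-36→RS-15 = 0.063923 rad  (haversine)
θ₁₃ = bearing MS-36→RS-15 = 280.087°,  θ₁₂ = bearing MS-36→OBS7 = 231.866°
dₓₜ = R·arcsin(sin δ₁₃ · sin(θ₁₃ − θ₁₂)) = 6371·arcsin(0.06388·sin(48.221°)) = 303.606 km
|dₓₜ| = 303.606 km

303.6 km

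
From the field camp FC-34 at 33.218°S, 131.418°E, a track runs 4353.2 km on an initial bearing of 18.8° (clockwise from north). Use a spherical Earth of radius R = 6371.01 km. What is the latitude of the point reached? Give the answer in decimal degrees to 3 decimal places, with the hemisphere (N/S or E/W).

δ = d/R = 4353.2/6371.01 = 0.683283 rad
φ₂ = arcsin(sin φ₁ cos δ + cos φ₁ sin δ cos θ)
   = arcsin(-0.54783·0.77550 + 0.83659·0.63134·0.94665) = 4.31017°
λ₂ = λ₁ + atan2(sin θ sin δ cos φ₁, cos δ − sin φ₁ sin φ₂) = 143.19113°

4.310°N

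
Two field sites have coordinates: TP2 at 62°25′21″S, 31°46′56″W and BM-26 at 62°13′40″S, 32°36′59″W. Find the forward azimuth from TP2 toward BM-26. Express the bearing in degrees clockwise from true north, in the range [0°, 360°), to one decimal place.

TP2: φ = -62.42250°, λ = -31.78222°
BM-26: φ = -62.22778°, λ = -32.61639°
Δλ = -0.8342°
y = sin Δλ · cos φ₂ = -0.006784
x = cos φ₁ sin φ₂ − sin φ₁ cos φ₂ cos Δλ = 0.003355
θ = atan2(y, x) = -63.6858° → 296.3142° (mod 360°)

296.3°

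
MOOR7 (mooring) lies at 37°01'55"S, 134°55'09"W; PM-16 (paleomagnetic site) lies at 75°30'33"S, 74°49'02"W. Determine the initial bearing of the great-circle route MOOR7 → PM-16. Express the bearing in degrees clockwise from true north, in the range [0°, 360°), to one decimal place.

MOOR7: φ = -37.03194°, λ = -134.91917°
PM-16: φ = -75.50917°, λ = -74.81722°
Δλ = 60.1019°
y = sin Δλ · cos φ₂ = 0.216924
x = cos φ₁ sin φ₂ − sin φ₁ cos φ₂ cos Δλ = -0.697786
θ = atan2(y, x) = 162.7309° → 162.7309° (mod 360°)

162.7°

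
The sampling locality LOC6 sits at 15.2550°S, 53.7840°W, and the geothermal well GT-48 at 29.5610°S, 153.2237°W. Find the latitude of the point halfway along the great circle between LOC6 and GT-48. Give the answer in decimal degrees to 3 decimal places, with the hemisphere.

32.480°S

Bx = cos φ₂ cos Δλ = -0.142661,  By = cos φ₂ sin Δλ = -0.858052
φₘ = atan2(sin φ₁ + sin φ₂, √((cos φ₁ + Bx)² + By²)) = -32.48013°
λₘ = λ₁ + atan2(By, cos φ₁ + Bx) = -100.00971°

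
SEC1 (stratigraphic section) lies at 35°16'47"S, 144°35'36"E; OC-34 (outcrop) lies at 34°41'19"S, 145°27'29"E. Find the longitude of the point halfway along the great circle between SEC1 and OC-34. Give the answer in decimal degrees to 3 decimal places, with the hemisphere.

SEC1: φ = -35.27972°, λ = +144.59333°
OC-34: φ = -34.68861°, λ = +145.45806°
Bx = cos φ₂ cos Δλ = 0.822164,  By = cos φ₂ sin Δλ = 0.012409
φₘ = atan2(sin φ₁ + sin φ₂, √((cos φ₁ + Bx)² + By²)) = -34.98493°
λₘ = λ₁ + atan2(By, cos φ₁ + Bx) = 145.02726°

145.027°E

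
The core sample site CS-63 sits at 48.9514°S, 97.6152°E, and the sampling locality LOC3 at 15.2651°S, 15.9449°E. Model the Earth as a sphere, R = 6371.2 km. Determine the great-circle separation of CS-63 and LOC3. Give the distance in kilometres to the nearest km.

8131 km

Δφ = 33.6863°,  Δλ = -81.6703°
a = sin²(Δφ/2) + cos φ₁ cos φ₂ sin²(Δλ/2) = 0.354832
c = 2·arcsin(√a) = 1.276218 rad = 73.1219°
d = R·c = 6371.2 × 1.276218 = 8131.0 km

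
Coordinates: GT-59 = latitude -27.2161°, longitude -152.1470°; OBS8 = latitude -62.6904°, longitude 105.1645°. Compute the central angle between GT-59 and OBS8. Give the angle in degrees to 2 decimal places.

Δφ = -35.4743°,  Δλ = -102.6885°
a = sin²(Δφ/2) + cos φ₁ cos φ₂ sin²(Δλ/2) = 0.341623
c = 2·arcsin(√a) = 1.248491 rad = 71.5333°

71.53°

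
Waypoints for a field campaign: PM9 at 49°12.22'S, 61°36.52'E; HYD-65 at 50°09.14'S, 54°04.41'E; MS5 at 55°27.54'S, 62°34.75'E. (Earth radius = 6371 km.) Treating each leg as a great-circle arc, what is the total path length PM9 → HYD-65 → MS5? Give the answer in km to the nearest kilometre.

PM9: φ = -49.20367°, λ = +61.60867°
HYD-65: φ = -50.15233°, λ = +54.07350°
MS5: φ = -55.45900°, λ = +62.57917°
PM9→HYD-65: c = 0.086656 rad, d = 552.08 km
HYD-65→MS5: c = 0.128790 rad, d = 820.52 km
Total = 552.08 + 820.52 = 1372.60 km

1373 km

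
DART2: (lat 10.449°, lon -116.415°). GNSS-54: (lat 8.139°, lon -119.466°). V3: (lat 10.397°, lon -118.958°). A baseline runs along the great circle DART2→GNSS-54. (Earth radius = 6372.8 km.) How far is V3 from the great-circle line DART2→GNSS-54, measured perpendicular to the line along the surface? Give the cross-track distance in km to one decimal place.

δ₁₃ = central angle DART2→V3 = 0.043661 rad  (haversine)
θ₁₃ = bearing DART2→V3 = 269.039°,  θ₁₂ = bearing DART2→GNSS-54 = 232.759°
dₓₜ = R·arcsin(sin δ₁₃ · sin(θ₁₃ − θ₁₂)) = 6372.8·arcsin(0.04365·sin(36.280°)) = 164.609 km
|dₓₜ| = 164.609 km

164.6 km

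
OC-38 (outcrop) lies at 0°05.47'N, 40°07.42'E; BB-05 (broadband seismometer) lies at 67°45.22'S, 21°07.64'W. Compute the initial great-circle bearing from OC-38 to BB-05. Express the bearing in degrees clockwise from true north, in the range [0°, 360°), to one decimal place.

199.7°

OC-38: φ = +0.09117°, λ = +40.12367°
BB-05: φ = -67.75367°, λ = -21.12733°
Δλ = -61.2510°
y = sin Δλ · cos φ₂ = -0.331923
x = cos φ₁ sin φ₂ − sin φ₁ cos φ₂ cos Δλ = -0.925853
θ = atan2(y, x) = -160.2770° → 199.7230° (mod 360°)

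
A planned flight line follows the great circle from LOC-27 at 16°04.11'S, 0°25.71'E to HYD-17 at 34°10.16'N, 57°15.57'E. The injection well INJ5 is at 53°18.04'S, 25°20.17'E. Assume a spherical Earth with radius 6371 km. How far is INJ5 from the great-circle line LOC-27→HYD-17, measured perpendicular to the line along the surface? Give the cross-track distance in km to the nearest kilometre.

4276 km

LOC-27: φ = -16.06850°, λ = +0.42850°
HYD-17: φ = +34.16933°, λ = +57.25950°
INJ5: φ = -53.30067°, λ = +25.33617°
δ₁₃ = central angle LOC-27→INJ5 = 0.733589 rad  (haversine)
θ₁₃ = bearing LOC-27→INJ5 = 157.919°,  θ₁₂ = bearing LOC-27→HYD-17 = 46.164°
dₓₜ = R·arcsin(sin δ₁₃ · sin(θ₁₃ − θ₁₂)) = 6371·arcsin(0.66954·sin(111.755°)) = 4275.609 km
|dₓₜ| = 4275.609 km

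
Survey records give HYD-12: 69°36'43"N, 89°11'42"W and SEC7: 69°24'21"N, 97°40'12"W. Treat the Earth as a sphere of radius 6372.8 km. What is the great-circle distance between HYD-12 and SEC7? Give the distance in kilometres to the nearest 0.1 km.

HYD-12: φ = +69.61194°, λ = -89.19500°
SEC7: φ = +69.40583°, λ = -97.67000°
Δφ = -0.2061°,  Δλ = -8.4750°
a = sin²(Δφ/2) + cos φ₁ cos φ₂ sin²(Δλ/2) = 0.000672
c = 2·arcsin(√a) = 0.051863 rad = 2.9715°
d = R·c = 6372.8 × 0.051863 = 330.5 km

330.5 km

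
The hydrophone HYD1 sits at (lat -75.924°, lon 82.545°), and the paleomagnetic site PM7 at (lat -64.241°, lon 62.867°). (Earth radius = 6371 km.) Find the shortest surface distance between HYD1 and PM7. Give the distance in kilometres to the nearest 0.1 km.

Δφ = 11.6830°,  Δλ = -19.6780°
a = sin²(Δφ/2) + cos φ₁ cos φ₂ sin²(Δλ/2) = 0.013445
c = 2·arcsin(√a) = 0.232427 rad = 13.3171°
d = R·c = 6371 × 0.232427 = 1480.8 km

1480.8 km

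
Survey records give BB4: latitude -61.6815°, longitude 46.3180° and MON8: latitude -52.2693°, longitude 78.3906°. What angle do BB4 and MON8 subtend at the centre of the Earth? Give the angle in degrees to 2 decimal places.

Δφ = 9.4122°,  Δλ = 32.0726°
a = sin²(Δφ/2) + cos φ₁ cos φ₂ sin²(Δλ/2) = 0.028884
c = 2·arcsin(√a) = 0.341565 rad = 19.5702°

19.57°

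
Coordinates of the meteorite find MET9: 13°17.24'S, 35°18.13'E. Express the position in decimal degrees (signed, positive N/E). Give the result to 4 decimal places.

-13.2873°, +35.3022°

lat: 13.2873° S → -13.2873°
lon: 35.3022° E → +35.3022°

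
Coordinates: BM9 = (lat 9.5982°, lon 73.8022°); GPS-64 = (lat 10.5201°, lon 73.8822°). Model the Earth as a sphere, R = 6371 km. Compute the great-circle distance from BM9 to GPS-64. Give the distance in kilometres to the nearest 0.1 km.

102.9 km

Δφ = 0.9219°,  Δλ = 0.0800°
a = sin²(Δφ/2) + cos φ₁ cos φ₂ sin²(Δλ/2) = 0.000065
c = 2·arcsin(√a) = 0.016149 rad = 0.9253°
d = R·c = 6371 × 0.016149 = 102.9 km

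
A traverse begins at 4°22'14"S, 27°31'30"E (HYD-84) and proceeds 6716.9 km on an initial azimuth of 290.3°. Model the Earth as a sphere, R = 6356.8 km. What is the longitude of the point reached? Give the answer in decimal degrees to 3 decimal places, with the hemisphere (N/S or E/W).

HYD-84: φ = -4.37056°, λ = +27.52500°
δ = d/R = 6716.9/6356.8 = 1.056648 rad
φ₂ = arcsin(sin φ₁ cos δ + cos φ₁ sin δ cos θ)
   = arcsin(-0.07621·0.49179 + 0.99709·0.87071·0.34694) = 15.29118°
λ₂ = λ₁ + atan2(sin θ sin δ cos φ₁, cos δ − sin φ₁ sin φ₂) = -30.31903°

30.319°W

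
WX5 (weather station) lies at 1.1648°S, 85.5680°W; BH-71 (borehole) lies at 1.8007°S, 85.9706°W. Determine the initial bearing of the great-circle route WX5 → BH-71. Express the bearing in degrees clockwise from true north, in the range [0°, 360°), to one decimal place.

Δλ = -0.4026°
y = sin Δλ · cos φ₂ = -0.007023
x = cos φ₁ sin φ₂ − sin φ₁ cos φ₂ cos Δλ = -0.011099
θ = atan2(y, x) = -147.6750° → 212.3250° (mod 360°)

212.3°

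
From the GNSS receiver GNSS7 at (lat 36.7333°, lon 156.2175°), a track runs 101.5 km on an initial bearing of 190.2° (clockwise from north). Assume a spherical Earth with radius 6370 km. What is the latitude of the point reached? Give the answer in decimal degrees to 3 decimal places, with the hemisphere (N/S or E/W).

δ = d/R = 101.5/6370 = 0.015934 rad
φ₂ = arcsin(sin φ₁ cos δ + cos φ₁ sin δ cos θ)
   = arcsin(0.59809·0.99987 + 0.80143·0.01593·-0.98420) = 35.83461°
λ₂ = λ₁ + atan2(sin θ sin δ cos φ₁, cos δ − sin φ₁ sin φ₂) = 156.01809°

35.835°N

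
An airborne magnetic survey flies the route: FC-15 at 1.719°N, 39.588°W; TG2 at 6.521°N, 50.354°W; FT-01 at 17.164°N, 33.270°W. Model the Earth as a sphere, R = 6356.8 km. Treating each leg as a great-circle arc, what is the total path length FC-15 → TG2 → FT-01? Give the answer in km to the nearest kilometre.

3501 km

FC-15→TG2: c = 0.205251 rad, d = 1304.74 km
TG2→FT-01: c = 0.345489 rad, d = 2196.20 km
Total = 1304.74 + 2196.20 = 3500.94 km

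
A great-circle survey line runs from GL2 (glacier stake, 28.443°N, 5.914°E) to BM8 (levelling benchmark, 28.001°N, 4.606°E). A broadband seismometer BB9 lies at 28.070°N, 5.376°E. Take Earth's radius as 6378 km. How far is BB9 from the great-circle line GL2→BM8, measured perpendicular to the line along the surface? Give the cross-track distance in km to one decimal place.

δ₁₃ = central angle GL2→BB9 = 0.010526 rad  (haversine)
θ₁₃ = bearing GL2→BB9 = 231.921°,  θ₁₂ = bearing GL2→BM8 = 249.328°
dₓₜ = R·arcsin(sin δ₁₃ · sin(θ₁₃ − θ₁₂)) = 6378·arcsin(0.01053·sin(-17.407°)) = -20.082 km
|dₓₜ| = 20.082 km

20.1 km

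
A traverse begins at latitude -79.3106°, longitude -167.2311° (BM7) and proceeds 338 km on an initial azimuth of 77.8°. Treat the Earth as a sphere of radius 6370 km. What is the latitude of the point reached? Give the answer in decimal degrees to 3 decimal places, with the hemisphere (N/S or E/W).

δ = d/R = 338/6370 = 0.053061 rad
φ₂ = arcsin(sin φ₁ cos δ + cos φ₁ sin δ cos θ)
   = arcsin(-0.98265·0.99859 + 0.18548·0.05304·0.21132) = -78.28939°
λ₂ = λ₁ + atan2(sin θ sin δ cos φ₁, cos δ − sin φ₁ sin φ₂) = -152.43371°

78.289°S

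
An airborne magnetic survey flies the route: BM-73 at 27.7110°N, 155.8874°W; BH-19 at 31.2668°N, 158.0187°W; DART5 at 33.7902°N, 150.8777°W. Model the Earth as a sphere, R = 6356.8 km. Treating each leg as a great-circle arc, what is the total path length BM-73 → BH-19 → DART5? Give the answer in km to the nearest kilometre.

BM-73→BH-19: c = 0.069994 rad, d = 444.94 km
BH-19→DART5: c = 0.113902 rad, d = 724.06 km
Total = 444.94 + 724.06 = 1169.00 km

1169 km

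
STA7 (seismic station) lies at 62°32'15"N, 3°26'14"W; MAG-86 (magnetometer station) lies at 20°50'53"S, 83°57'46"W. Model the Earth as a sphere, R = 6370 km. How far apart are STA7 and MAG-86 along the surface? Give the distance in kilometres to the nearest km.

STA7: φ = +62.53750°, λ = -3.43722°
MAG-86: φ = -20.84806°, λ = -83.96278°
Δφ = -83.3856°,  Δλ = -80.5256°
a = sin²(Δφ/2) + cos φ₁ cos φ₂ sin²(Δλ/2) = 0.622422
c = 2·arcsin(√a) = 1.818156 rad = 104.1727°
d = R·c = 6370 × 1.818156 = 11581.7 km

11582 km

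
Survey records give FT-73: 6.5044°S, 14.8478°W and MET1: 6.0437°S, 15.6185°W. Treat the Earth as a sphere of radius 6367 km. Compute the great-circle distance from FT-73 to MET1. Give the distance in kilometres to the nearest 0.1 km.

Δφ = 0.4607°,  Δλ = -0.7707°
a = sin²(Δφ/2) + cos φ₁ cos φ₂ sin²(Δλ/2) = 0.000061
c = 2·arcsin(√a) = 0.015602 rad = 0.8939°
d = R·c = 6367 × 0.015602 = 99.3 km

99.3 km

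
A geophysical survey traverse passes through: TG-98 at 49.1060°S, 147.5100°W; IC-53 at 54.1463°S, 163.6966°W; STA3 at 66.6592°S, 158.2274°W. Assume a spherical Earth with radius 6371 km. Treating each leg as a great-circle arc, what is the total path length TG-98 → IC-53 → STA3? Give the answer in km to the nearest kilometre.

TG-98→IC-53: c = 0.195591 rad, d = 1246.11 km
IC-53→STA3: c = 0.223215 rad, d = 1422.10 km
Total = 1246.11 + 1422.10 = 2668.22 km

2668 km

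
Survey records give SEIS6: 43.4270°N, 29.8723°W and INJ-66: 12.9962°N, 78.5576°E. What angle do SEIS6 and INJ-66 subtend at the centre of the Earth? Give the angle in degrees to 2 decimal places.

93.96°

Δφ = -30.4308°,  Δλ = 108.4299°
a = sin²(Δφ/2) + cos φ₁ cos φ₂ sin²(Δλ/2) = 0.534563
c = 2·arcsin(√a) = 1.639977 rad = 93.9637°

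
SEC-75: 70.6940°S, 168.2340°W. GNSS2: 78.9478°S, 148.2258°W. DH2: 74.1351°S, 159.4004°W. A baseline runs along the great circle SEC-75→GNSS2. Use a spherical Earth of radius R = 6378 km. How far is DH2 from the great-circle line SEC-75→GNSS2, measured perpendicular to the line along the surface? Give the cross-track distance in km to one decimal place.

δ₁₃ = central angle SEC-75→DH2 = 0.075847 rad  (haversine)
θ₁₃ = bearing SEC-75→DH2 = 146.357°,  θ₁₂ = bearing SEC-75→GNSS2 = 156.994°
dₓₜ = R·arcsin(sin δ₁₃ · sin(θ₁₃ − θ₁₂)) = 6378·arcsin(0.07577·sin(-10.637°)) = -89.208 km
|dₓₜ| = 89.208 km

89.2 km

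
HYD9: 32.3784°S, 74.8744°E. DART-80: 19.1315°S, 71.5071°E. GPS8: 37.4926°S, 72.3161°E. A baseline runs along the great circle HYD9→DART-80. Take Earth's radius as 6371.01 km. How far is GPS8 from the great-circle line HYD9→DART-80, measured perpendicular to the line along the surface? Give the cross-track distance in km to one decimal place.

354.2 km

δ₁₃ = central angle HYD9→GPS8 = 0.096462 rad  (haversine)
θ₁₃ = bearing HYD9→GPS8 = 201.575°,  θ₁₂ = bearing HYD9→DART-80 = 346.337°
dₓₜ = R·arcsin(sin δ₁₃ · sin(θ₁₃ − θ₁₂)) = 6371.01·arcsin(0.09631·sin(-144.762°)) = -354.219 km
|dₓₜ| = 354.219 km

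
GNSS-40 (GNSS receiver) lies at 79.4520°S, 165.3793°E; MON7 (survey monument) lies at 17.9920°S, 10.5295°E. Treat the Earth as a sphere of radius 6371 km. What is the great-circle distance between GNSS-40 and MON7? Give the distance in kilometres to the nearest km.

9074 km

Δφ = 61.4600°,  Δλ = -154.8498°
a = sin²(Δφ/2) + cos φ₁ cos φ₂ sin²(Δλ/2) = 0.426968
c = 2·arcsin(√a) = 1.424209 rad = 81.6012°
d = R·c = 6371 × 1.424209 = 9073.6 km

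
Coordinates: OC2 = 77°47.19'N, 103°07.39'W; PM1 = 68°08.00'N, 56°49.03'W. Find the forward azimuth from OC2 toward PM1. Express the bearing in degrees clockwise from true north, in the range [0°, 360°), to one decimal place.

101.6°

OC2: φ = +77.78650°, λ = -103.12317°
PM1: φ = +68.13333°, λ = -56.81717°
Δλ = 46.3060°
y = sin Δλ · cos φ₂ = 0.269295
x = cos φ₁ sin φ₂ − sin φ₁ cos φ₂ cos Δλ = -0.055132
θ = atan2(y, x) = 101.5701° → 101.5701° (mod 360°)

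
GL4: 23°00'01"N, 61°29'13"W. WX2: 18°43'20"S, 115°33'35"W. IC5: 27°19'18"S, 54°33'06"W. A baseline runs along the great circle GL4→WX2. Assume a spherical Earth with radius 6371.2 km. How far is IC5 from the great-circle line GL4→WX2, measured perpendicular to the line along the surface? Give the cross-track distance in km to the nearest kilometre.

4917 km

GL4: φ = +23.00028°, λ = -61.48694°
WX2: φ = -18.72222°, λ = -115.55972°
IC5: φ = -27.32167°, λ = -54.55167°
δ₁₃ = central angle GL4→IC5 = 0.886034 rad  (haversine)
θ₁₃ = bearing GL4→IC5 = 172.039°,  θ₁₂ = bearing GL4→WX2 = 236.242°
dₓₜ = R·arcsin(sin δ₁₃ · sin(θ₁₃ − θ₁₂)) = 6371.2·arcsin(0.77457·sin(-64.203°)) = -4916.834 km
|dₓₜ| = 4916.834 km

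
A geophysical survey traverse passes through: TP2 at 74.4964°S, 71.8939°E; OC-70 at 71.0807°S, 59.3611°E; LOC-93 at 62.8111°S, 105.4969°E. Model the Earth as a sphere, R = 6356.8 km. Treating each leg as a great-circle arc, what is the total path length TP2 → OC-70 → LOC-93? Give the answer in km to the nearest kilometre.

TP2→OC-70: c = 0.087682 rad, d = 557.38 km
OC-70→LOC-93: c = 0.335905 rad, d = 2135.28 km
Total = 557.38 + 2135.28 = 2692.66 km

2693 km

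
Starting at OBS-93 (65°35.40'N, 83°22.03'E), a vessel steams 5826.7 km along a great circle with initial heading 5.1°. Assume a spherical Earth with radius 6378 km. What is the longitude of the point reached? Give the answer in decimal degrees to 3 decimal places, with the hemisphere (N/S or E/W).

105.228°W

OBS-93: φ = +65.59000°, λ = +83.36717°
δ = d/R = 5826.7/6378 = 0.913562 rad
φ₂ = arcsin(sin φ₁ cos δ + cos φ₁ sin δ cos θ)
   = arcsin(0.91061·0.61093 + 0.41326·0.79169·0.99604) = 61.90872°
λ₂ = λ₁ + atan2(sin θ sin δ cos φ₁, cos δ − sin φ₁ sin φ₂) = -105.22834°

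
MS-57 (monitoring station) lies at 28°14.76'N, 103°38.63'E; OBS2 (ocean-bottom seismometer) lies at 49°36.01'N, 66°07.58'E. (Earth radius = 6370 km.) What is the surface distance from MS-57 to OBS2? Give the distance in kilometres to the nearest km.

3956 km

MS-57: φ = +28.24600°, λ = +103.64383°
OBS2: φ = +49.60017°, λ = +66.12633°
Δφ = 21.3542°,  Δλ = -37.5175°
a = sin²(Δφ/2) + cos φ₁ cos φ₂ sin²(Δλ/2) = 0.093371
c = 2·arcsin(√a) = 0.621067 rad = 35.5845°
d = R·c = 6370 × 0.621067 = 3956.2 km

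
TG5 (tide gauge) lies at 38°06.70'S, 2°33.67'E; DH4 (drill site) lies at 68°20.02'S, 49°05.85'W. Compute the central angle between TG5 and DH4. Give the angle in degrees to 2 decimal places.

41.08°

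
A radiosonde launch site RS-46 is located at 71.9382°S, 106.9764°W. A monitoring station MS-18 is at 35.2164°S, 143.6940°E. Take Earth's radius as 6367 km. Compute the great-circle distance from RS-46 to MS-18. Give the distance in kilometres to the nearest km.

Δφ = 36.7218°,  Δλ = -109.3296°
a = sin²(Δφ/2) + cos φ₁ cos φ₂ sin²(Δλ/2) = 0.267796
c = 2·arcsin(√a) = 1.087831 rad = 62.3281°
d = R·c = 6367 × 1.087831 = 6926.2 km

6926 km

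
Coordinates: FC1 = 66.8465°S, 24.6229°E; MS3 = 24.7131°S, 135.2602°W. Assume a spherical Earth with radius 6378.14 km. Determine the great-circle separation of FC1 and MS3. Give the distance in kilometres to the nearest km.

Δφ = 42.1334°,  Δλ = -159.8831°
a = sin²(Δφ/2) + cos φ₁ cos φ₂ sin²(Δλ/2) = 0.475496
c = 2·arcsin(√a) = 1.521769 rad = 87.1909°
d = R·c = 6378.14 × 1.521769 = 9706.1 km

9706 km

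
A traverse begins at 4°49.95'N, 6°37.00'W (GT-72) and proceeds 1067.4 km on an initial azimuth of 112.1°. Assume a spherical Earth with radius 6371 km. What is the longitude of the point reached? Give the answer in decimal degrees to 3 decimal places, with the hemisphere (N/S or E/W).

2.273°E

GT-72: φ = +4.83250°, λ = -6.61667°
δ = d/R = 1067.4/6371 = 0.167540 rad
φ₂ = arcsin(sin φ₁ cos δ + cos φ₁ sin δ cos θ)
   = arcsin(0.08424·0.98600 + 0.99645·0.16676·-0.37622) = 1.17741°
λ₂ = λ₁ + atan2(sin θ sin δ cos φ₁, cos δ − sin φ₁ sin φ₂) = 2.27336°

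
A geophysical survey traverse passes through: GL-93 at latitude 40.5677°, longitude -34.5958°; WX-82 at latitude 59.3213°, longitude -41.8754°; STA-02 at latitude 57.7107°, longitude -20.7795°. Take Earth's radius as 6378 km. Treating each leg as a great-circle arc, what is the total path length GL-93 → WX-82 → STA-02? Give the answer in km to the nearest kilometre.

GL-93→WX-82: c = 0.336894 rad, d = 2148.71 km
WX-82→STA-02: c = 0.193497 rad, d = 1234.12 km
Total = 2148.71 + 1234.12 = 3382.83 km

3383 km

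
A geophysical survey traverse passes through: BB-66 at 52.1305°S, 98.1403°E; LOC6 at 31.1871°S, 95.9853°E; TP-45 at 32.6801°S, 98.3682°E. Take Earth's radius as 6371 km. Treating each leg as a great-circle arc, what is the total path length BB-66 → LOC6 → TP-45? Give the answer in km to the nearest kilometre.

BB-66→LOC6: c = 0.366569 rad, d = 2335.41 km
LOC6→TP-45: c = 0.043870 rad, d = 279.50 km
Total = 2335.41 + 279.50 = 2614.91 km

2615 km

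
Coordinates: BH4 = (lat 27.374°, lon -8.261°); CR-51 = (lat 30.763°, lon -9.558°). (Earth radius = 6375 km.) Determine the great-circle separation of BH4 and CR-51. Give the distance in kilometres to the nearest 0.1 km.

Δφ = 3.3890°,  Δλ = -1.2970°
a = sin²(Δφ/2) + cos φ₁ cos φ₂ sin²(Δλ/2) = 0.000972
c = 2·arcsin(√a) = 0.062369 rad = 3.5735°
d = R·c = 6375 × 0.062369 = 397.6 km

397.6 km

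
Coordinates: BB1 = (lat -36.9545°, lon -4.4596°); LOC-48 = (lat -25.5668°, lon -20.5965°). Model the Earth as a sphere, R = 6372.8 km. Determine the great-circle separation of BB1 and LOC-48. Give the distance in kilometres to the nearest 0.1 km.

Δφ = 11.3877°,  Δλ = -16.1369°
a = sin²(Δφ/2) + cos φ₁ cos φ₂ sin²(Δλ/2) = 0.024044
c = 2·arcsin(√a) = 0.311380 rad = 17.8408°
d = R·c = 6372.8 × 0.311380 = 1984.4 km

1984.4 km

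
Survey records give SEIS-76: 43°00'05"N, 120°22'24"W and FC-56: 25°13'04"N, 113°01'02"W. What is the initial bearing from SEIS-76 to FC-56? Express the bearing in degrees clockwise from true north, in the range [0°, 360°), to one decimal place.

158.9°

SEIS-76: φ = +43.00139°, λ = -120.37333°
FC-56: φ = +25.21778°, λ = -113.01722°
Δλ = 7.3561°
y = sin Δλ · cos φ₂ = 0.115833
x = cos φ₁ sin φ₂ − sin φ₁ cos φ₂ cos Δλ = -0.300345
θ = atan2(y, x) = 158.9099° → 158.9099° (mod 360°)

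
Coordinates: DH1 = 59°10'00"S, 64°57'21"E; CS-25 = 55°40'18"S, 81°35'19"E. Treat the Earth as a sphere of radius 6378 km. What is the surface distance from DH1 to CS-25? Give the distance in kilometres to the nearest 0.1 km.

DH1: φ = -59.16667°, λ = +64.95583°
CS-25: φ = -55.67167°, λ = +81.58861°
Δφ = 3.4950°,  Δλ = 16.6328°
a = sin²(Δφ/2) + cos φ₁ cos φ₂ sin²(Δλ/2) = 0.006977
c = 2·arcsin(√a) = 0.167249 rad = 9.5827°
d = R·c = 6378 × 0.167249 = 1066.7 km

1066.7 km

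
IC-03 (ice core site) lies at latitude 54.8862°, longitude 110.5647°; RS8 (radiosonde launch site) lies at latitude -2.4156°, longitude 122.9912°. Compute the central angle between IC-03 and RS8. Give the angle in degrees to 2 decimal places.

58.21°

Δφ = -57.3018°,  Δλ = 12.4265°
a = sin²(Δφ/2) + cos φ₁ cos φ₂ sin²(Δλ/2) = 0.236625
c = 2·arcsin(√a) = 1.016023 rad = 58.2138°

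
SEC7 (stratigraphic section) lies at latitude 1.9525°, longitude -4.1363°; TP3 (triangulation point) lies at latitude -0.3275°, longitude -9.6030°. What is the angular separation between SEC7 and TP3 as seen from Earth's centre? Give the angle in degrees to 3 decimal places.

Δφ = -2.2800°,  Δλ = -5.4667°
a = sin²(Δφ/2) + cos φ₁ cos φ₂ sin²(Δλ/2) = 0.002669
c = 2·arcsin(√a) = 0.103363 rad = 5.9223°

5.922°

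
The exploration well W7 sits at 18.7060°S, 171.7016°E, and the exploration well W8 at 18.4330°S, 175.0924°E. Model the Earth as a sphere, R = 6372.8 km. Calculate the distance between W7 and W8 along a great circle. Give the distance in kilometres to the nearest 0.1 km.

358.8 km

Δφ = 0.2730°,  Δλ = 3.3908°
a = sin²(Δφ/2) + cos φ₁ cos φ₂ sin²(Δλ/2) = 0.000792
c = 2·arcsin(√a) = 0.056301 rad = 3.2258°
d = R·c = 6372.8 × 0.056301 = 358.8 km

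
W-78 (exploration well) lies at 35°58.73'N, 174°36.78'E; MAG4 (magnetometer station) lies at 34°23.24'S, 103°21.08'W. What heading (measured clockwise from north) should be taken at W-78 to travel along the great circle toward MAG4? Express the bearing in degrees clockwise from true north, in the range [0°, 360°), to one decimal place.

W-78: φ = +35.97883°, λ = +174.61300°
MAG4: φ = -34.38733°, λ = -103.35133°
Δλ = 82.0357°
y = sin Δλ · cos φ₂ = 0.817279
x = cos φ₁ sin φ₂ − sin φ₁ cos φ₂ cos Δλ = -0.524217
θ = atan2(y, x) = 122.6769° → 122.6769° (mod 360°)

122.7°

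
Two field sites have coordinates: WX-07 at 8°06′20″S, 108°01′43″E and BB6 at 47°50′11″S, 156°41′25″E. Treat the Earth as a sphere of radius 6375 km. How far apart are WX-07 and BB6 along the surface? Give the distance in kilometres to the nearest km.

6351 km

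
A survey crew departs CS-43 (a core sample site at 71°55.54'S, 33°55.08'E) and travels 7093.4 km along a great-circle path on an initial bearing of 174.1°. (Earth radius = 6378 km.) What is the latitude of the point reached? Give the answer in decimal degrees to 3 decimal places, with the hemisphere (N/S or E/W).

CS-43: φ = -71.92567°, λ = +33.91800°
δ = d/R = 7093.4/6378 = 1.112167 rad
φ₂ = arcsin(sin φ₁ cos δ + cos φ₁ sin δ cos θ)
   = arcsin(-0.95065·0.44272 + 0.31025·0.89666·-0.99470) = -44.23391°
λ₂ = λ₁ + atan2(sin θ sin δ cos φ₁, cos δ − sin φ₁ sin φ₂) = -153.47298°

44.234°S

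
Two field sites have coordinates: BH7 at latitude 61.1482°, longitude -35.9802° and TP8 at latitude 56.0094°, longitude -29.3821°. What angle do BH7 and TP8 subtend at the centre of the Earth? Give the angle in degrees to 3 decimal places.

Δφ = -5.1388°,  Δλ = 6.5981°
a = sin²(Δφ/2) + cos φ₁ cos φ₂ sin²(Δλ/2) = 0.002903
c = 2·arcsin(√a) = 0.107813 rad = 6.1772°

6.177°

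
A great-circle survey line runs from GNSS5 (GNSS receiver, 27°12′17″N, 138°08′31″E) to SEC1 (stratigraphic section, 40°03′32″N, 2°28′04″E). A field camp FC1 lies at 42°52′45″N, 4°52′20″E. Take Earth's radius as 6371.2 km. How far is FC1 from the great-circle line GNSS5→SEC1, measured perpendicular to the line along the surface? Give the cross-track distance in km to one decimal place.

48.6 km

GNSS5: φ = +27.20472°, λ = +138.14194°
SEC1: φ = +40.05889°, λ = +2.46778°
FC1: φ = +42.87917°, λ = +4.87222°
δ₁₃ = central angle GNSS5→FC1 = 1.706848 rad  (haversine)
θ₁₃ = bearing GNSS5→FC1 = 327.415°,  θ₁₂ = bearing GNSS5→SEC1 = 326.974°
dₓₜ = R·arcsin(sin δ₁₃ · sin(θ₁₃ − θ₁₂)) = 6371.2·arcsin(0.99076·sin(0.441°)) = 48.629 km
|dₓₜ| = 48.629 km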